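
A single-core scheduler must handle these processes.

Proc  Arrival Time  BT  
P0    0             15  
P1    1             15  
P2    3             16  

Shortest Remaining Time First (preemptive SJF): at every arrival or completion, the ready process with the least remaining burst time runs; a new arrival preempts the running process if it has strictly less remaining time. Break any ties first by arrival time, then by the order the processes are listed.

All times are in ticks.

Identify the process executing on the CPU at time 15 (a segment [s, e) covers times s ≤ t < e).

Schedule: | P0 0-15 | P1 15-30 | P2 30-46 |
Completion: P0=15  P1=30  P2=46

P1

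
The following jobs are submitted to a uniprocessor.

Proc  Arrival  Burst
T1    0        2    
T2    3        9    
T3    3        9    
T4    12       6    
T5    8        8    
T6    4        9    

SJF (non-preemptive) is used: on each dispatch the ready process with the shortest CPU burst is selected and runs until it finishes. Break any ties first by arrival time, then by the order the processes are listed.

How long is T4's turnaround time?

Schedule: | T1 0-2 | idle 2-3 | T2 3-12 | T4 12-18 | T5 18-26 | T3 26-35 | T6 35-44 |
Completion: T1=2  T2=12  T3=35  T4=18  T5=26  T6=44
Turnaround (C−A): T1=2  T2=9  T3=32  T4=6  T5=18  T6=40
Turnaround(T4) = completion − arrival = 18 − 12 = 6

6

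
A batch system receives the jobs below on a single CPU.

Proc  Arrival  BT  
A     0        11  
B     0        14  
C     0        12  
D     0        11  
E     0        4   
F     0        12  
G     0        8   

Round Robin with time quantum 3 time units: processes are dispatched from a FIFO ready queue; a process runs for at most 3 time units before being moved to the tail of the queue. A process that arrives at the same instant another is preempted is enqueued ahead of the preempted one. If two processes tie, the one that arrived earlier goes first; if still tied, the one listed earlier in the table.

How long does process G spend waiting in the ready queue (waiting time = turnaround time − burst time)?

Timeline: | A 0-3 | B 3-6 | C 6-9 | D 9-12 | E 12-15 | F 15-18 | G 18-21 | A 21-24 | B 24-27 | C 27-30 | D 30-33 | E 33-34 | F 34-37 | G 37-40 | A 40-43 | B 43-46 | C 46-49 | D 49-52 | F 52-55 | G 55-57 | A 57-59 | B 59-62 | C 62-65 | D 65-67 | F 67-70 | B 70-72 |
Completion: A=59  B=72  C=65  D=67  E=34  F=70  G=57
Turnaround (C−A): A=59  B=72  C=65  D=67  E=34  F=70  G=57
Waiting(G) = turnaround − burst = 57 − 8 = 49

49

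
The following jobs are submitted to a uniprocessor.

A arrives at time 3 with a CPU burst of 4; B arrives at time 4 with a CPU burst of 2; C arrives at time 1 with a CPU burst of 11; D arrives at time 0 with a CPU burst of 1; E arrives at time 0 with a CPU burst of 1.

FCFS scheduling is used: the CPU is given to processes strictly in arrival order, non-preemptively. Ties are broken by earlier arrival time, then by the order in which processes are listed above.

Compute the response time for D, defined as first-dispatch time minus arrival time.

0

Gantt: | D 0-1 | E 1-2 | C 2-13 | A 13-17 | B 17-19 |
Completion: A=17  B=19  C=13  D=1  E=2
Response(D) = first start − arrival = 0 − 0 = 0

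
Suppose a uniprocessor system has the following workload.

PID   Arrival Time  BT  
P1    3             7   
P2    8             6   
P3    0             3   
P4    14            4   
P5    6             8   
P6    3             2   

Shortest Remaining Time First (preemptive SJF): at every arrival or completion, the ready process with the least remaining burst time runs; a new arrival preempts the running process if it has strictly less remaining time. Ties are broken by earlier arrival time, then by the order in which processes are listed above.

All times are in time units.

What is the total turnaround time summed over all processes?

56

Schedule: | P3 0-3 | P6 3-5 | P1 5-12 | P2 12-18 | P4 18-22 | P5 22-30 |
Completion: P1=12  P2=18  P3=3  P4=22  P5=30  P6=5
Turnaround = completion − arrival: P1=9, P2=10, P3=3, P4=8, P5=24, P6=2
Total turnaround = 9 + 10 + 3 + 8 + 24 + 2 = 56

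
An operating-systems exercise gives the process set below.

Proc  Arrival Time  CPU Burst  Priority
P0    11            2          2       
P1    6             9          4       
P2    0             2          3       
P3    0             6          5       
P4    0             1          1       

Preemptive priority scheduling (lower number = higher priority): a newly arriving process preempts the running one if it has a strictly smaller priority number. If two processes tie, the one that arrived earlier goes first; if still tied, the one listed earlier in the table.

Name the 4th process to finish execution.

Timeline: | P4 0-1 | P2 1-3 | P3 3-6 | P1 6-11 | P0 11-13 | P1 13-17 | P3 17-20 |
Completion: P0=13  P1=17  P2=3  P3=20  P4=1
Turnaround (C−A): P0=2  P1=11  P2=3  P3=20  P4=1
Finish order: P4 → P2 → P0 → P1 → P3

P1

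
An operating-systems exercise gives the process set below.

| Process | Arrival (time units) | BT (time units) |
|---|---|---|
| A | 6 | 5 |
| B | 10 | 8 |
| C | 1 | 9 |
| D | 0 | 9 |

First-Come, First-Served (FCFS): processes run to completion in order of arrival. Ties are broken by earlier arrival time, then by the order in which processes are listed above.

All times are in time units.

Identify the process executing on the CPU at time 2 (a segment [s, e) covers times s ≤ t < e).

D

Gantt: | D 0-9 | C 9-18 | A 18-23 | B 23-31 |
Completion: A=23  B=31  C=18  D=9
Turnaround (C−A): A=17  B=21  C=17  D=9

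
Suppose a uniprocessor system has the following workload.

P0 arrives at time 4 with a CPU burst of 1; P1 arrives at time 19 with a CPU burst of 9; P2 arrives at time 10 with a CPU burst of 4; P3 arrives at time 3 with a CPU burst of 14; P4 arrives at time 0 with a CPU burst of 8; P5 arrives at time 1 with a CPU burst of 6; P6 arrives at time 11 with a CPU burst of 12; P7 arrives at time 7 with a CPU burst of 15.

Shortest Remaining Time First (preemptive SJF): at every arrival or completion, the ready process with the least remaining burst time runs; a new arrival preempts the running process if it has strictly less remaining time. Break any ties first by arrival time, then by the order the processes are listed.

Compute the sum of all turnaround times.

Gantt: | P4 0-1 | P5 1-4 | P0 4-5 | P5 5-8 | P4 8-10 | P2 10-14 | P4 14-19 | P1 19-28 | P6 28-40 | P3 40-54 | P7 54-69 |
Completion: P0=5  P1=28  P2=14  P3=54  P4=19  P5=8  P6=40  P7=69
Turnaround = completion − arrival: P0=1, P1=9, P2=4, P3=51, P4=19, P5=7, P6=29, P7=62
Total turnaround = 1 + 9 + 4 + 51 + 19 + 7 + 29 + 62 = 182

182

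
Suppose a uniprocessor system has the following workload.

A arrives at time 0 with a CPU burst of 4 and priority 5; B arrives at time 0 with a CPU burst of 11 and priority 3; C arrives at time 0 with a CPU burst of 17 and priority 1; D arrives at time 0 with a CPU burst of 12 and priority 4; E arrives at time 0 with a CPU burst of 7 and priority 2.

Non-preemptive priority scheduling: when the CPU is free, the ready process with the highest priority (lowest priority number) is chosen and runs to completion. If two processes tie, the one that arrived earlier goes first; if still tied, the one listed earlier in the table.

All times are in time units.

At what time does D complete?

Timeline: | C 0-17 | E 17-24 | B 24-35 | D 35-47 | A 47-51 |
Completion: A=51  B=35  C=17  D=47  E=24
Turnaround (C−A): A=51  B=35  C=17  D=47  E=24

47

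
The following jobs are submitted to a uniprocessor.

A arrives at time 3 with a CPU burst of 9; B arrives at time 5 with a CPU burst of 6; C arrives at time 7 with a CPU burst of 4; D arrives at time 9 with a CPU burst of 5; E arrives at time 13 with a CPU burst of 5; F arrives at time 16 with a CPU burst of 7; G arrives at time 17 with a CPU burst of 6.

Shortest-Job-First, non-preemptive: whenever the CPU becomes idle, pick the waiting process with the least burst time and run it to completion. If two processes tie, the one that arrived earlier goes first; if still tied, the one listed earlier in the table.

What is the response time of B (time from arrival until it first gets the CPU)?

Timeline: | idle 0-3 | A 3-12 | C 12-16 | D 16-21 | E 21-26 | B 26-32 | G 32-38 | F 38-45 |
Completion: A=12  B=32  C=16  D=21  E=26  F=45  G=38
Turnaround (C−A): A=9  B=27  C=9  D=12  E=13  F=29  G=21
Response(B) = first start − arrival = 26 − 5 = 21

21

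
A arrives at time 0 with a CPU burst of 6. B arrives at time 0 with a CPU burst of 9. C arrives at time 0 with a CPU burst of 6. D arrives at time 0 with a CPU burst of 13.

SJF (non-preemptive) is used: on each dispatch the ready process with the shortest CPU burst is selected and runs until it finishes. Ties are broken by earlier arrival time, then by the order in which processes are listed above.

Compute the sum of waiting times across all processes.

Schedule: | A 0-6 | C 6-12 | B 12-21 | D 21-34 |
Completion: A=6  B=21  C=12  D=34
Turnaround (C−A): A=6  B=21  C=12  D=34
Waiting = turnaround − burst: A=0, B=12, C=6, D=21
Total waiting = 0 + 12 + 6 + 21 = 39

39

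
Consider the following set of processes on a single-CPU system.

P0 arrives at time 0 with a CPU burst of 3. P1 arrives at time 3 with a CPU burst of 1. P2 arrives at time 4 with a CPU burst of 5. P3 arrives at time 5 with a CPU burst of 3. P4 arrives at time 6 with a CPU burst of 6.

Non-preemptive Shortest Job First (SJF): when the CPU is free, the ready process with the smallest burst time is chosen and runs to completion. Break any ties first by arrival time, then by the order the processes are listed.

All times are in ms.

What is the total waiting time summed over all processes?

10

Timeline: | P0 0-3 | P1 3-4 | P2 4-9 | P3 9-12 | P4 12-18 |
Completion: P0=3  P1=4  P2=9  P3=12  P4=18
Waiting = turnaround − burst: P0=0, P1=0, P2=0, P3=4, P4=6
Total waiting = 0 + 0 + 0 + 4 + 6 = 10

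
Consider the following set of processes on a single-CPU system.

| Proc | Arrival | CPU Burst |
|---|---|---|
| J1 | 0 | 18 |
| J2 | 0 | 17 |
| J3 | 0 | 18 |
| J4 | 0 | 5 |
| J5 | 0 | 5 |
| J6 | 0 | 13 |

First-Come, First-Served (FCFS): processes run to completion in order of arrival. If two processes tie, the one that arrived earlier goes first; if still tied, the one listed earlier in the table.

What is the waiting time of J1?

Gantt: | J1 0-18 | J2 18-35 | J3 35-53 | J4 53-58 | J5 58-63 | J6 63-76 |
Completion: J1=18  J2=35  J3=53  J4=58  J5=63  J6=76
Waiting(J1) = turnaround − burst = 18 − 18 = 0

0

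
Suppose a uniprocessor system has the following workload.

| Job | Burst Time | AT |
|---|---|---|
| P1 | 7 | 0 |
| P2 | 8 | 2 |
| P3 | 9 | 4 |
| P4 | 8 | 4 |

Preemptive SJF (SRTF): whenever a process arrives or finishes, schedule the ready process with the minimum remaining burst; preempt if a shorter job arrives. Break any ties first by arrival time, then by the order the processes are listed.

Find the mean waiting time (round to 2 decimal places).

Timeline: | P1 0-7 | P2 7-15 | P4 15-23 | P3 23-32 |
Completion: P1=7  P2=15  P3=32  P4=23
Turnaround (C−A): P1=7  P2=13  P3=28  P4=19
Waiting times: P1=0, P2=5, P3=19, P4=11
Average waiting = (0+5+19+11) / 4 = 35/4 = 8.75

8.75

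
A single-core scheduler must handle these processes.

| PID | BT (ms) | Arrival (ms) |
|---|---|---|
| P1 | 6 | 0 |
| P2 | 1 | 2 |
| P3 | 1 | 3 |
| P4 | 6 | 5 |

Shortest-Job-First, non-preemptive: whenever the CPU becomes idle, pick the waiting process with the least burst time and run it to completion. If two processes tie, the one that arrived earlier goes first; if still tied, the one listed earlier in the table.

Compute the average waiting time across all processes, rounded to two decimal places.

2.75

Gantt: | P1 0-6 | P2 6-7 | P3 7-8 | P4 8-14 |
Completion: P1=6  P2=7  P3=8  P4=14
Turnaround (C−A): P1=6  P2=5  P3=5  P4=9
Waiting times: P1=0, P2=4, P3=4, P4=3
Average waiting = (0+4+4+3) / 4 = 11/4 = 2.75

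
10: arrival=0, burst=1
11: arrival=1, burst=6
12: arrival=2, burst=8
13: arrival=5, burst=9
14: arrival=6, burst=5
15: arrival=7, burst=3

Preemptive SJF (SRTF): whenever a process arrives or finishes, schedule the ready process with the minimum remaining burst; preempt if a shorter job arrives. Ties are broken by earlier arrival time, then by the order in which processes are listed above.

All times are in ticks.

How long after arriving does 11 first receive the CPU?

Schedule: | 10 0-1 | 11 1-7 | 15 7-10 | 14 10-15 | 12 15-23 | 13 23-32 |
Completion: 10=1  11=7  12=23  13=32  14=15  15=10
Turnaround (C−A): 10=1  11=6  12=21  13=27  14=9  15=3
Response(11) = first start − arrival = 1 − 1 = 0

0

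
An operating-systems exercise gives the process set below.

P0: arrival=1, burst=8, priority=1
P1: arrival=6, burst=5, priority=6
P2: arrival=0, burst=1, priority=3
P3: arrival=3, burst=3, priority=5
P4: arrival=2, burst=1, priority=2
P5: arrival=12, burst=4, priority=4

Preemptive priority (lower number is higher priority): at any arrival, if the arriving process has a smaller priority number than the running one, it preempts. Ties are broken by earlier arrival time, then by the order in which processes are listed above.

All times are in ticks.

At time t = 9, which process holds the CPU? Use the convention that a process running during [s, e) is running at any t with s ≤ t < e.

P4

Schedule: | P2 0-1 | P0 1-9 | P4 9-10 | P3 10-12 | P5 12-16 | P3 16-17 | P1 17-22 |
Completion: P0=9  P1=22  P2=1  P3=17  P4=10  P5=16
Turnaround (C−A): P0=8  P1=16  P2=1  P3=14  P4=8  P5=4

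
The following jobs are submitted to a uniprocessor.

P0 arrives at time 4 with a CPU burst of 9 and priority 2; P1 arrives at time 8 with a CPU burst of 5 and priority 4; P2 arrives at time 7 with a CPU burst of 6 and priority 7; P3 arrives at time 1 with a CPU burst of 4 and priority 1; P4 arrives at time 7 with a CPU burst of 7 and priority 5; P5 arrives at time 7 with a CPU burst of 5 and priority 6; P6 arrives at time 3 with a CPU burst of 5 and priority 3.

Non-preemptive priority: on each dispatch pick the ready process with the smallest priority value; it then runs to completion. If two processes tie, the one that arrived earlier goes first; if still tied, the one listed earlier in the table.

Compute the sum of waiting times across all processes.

Timeline: | idle 0-1 | P3 1-5 | P0 5-14 | P6 14-19 | P1 19-24 | P4 24-31 | P5 31-36 | P2 36-42 |
Completion: P0=14  P1=24  P2=42  P3=5  P4=31  P5=36  P6=19
Waiting = turnaround − burst: P0=1, P1=11, P2=29, P3=0, P4=17, P5=24, P6=11
Total waiting = 1 + 11 + 29 + 0 + 17 + 24 + 11 = 93

93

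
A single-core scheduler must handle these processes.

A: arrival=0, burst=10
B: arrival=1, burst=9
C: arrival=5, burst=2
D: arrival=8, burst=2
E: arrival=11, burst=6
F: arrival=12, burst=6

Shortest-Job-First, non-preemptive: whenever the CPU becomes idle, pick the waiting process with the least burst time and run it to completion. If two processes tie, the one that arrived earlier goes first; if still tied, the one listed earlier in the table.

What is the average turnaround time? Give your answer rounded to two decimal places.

13.33

Timeline: | A 0-10 | C 10-12 | D 12-14 | E 14-20 | F 20-26 | B 26-35 |
Completion: A=10  B=35  C=12  D=14  E=20  F=26
Turnaround (C−A): A=10  B=34  C=7  D=6  E=9  F=14
Turnaround times: A=10, B=34, C=7, D=6, E=9, F=14
Average turnaround = (10+34+7+6+9+14) / 6 = 80/6 = 13.33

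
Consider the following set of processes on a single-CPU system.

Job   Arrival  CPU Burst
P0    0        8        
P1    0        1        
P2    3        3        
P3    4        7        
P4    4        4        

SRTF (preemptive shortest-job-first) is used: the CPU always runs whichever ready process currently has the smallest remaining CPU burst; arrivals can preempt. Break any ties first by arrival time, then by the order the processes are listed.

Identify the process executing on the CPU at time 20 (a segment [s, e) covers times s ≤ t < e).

P3

Timeline: | P1 0-1 | P0 1-3 | P2 3-6 | P4 6-10 | P0 10-16 | P3 16-23 |
Completion: P0=16  P1=1  P2=6  P3=23  P4=10
Turnaround (C−A): P0=16  P1=1  P2=3  P3=19  P4=6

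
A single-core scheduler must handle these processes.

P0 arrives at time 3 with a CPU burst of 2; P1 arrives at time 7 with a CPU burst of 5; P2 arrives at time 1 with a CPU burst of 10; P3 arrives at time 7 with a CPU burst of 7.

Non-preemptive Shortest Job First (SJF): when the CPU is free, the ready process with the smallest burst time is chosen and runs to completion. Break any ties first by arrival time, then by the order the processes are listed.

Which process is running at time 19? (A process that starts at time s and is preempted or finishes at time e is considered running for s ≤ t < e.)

Timeline: | idle 0-1 | P2 1-11 | P0 11-13 | P1 13-18 | P3 18-25 |
Completion: P0=13  P1=18  P2=11  P3=25
Turnaround (C−A): P0=10  P1=11  P2=10  P3=18

P3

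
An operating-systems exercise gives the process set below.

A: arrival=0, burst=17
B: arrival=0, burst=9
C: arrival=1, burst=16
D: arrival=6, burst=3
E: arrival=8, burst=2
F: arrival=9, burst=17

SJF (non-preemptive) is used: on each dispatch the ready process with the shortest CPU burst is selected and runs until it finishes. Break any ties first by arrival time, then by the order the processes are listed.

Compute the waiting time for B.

Gantt: | B 0-9 | E 9-11 | D 11-14 | C 14-30 | A 30-47 | F 47-64 |
Completion: A=47  B=9  C=30  D=14  E=11  F=64
Waiting(B) = turnaround − burst = 9 − 9 = 0

0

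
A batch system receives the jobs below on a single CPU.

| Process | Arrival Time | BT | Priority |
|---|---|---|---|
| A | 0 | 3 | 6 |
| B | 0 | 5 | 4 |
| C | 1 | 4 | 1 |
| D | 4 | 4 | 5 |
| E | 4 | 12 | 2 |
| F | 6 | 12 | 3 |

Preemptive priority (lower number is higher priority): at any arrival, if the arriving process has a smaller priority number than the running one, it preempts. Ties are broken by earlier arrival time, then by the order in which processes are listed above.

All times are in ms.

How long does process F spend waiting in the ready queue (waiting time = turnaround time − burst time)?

Timeline: | B 0-1 | C 1-5 | E 5-17 | F 17-29 | B 29-33 | D 33-37 | A 37-40 |
Completion: A=40  B=33  C=5  D=37  E=17  F=29
Turnaround (C−A): A=40  B=33  C=4  D=33  E=13  F=23
Waiting(F) = turnaround − burst = 23 − 12 = 11

11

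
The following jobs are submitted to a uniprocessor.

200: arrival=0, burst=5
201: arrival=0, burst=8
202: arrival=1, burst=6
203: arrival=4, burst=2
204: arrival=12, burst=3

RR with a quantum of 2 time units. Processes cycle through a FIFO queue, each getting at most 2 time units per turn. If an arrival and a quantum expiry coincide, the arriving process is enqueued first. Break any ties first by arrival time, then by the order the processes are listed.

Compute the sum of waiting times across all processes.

Gantt: | 200 0-2 | 201 2-4 | 202 4-6 | 200 6-8 | 203 8-10 | 201 10-12 | 202 12-14 | 200 14-15 | 204 15-17 | 201 17-19 | 202 19-21 | 204 21-22 | 201 22-24 |
Completion: 200=15  201=24  202=21  203=10  204=22
Turnaround (C−A): 200=15  201=24  202=20  203=6  204=10
Waiting = turnaround − burst: 200=10, 201=16, 202=14, 203=4, 204=7
Total waiting = 10 + 16 + 14 + 4 + 7 = 51

51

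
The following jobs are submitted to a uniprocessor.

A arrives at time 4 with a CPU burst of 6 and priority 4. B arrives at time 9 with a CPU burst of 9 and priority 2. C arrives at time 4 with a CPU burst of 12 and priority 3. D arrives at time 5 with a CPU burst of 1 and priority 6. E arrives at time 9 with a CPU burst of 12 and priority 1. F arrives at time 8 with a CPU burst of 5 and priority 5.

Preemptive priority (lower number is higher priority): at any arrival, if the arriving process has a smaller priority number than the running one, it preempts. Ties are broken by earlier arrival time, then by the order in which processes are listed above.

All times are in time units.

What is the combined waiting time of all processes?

Schedule: | idle 0-4 | C 4-9 | E 9-21 | B 21-30 | C 30-37 | A 37-43 | F 43-48 | D 48-49 |
Completion: A=43  B=30  C=37  D=49  E=21  F=48
Waiting = turnaround − burst: A=33, B=12, C=21, D=43, E=0, F=35
Total waiting = 33 + 12 + 21 + 43 + 0 + 35 = 144

144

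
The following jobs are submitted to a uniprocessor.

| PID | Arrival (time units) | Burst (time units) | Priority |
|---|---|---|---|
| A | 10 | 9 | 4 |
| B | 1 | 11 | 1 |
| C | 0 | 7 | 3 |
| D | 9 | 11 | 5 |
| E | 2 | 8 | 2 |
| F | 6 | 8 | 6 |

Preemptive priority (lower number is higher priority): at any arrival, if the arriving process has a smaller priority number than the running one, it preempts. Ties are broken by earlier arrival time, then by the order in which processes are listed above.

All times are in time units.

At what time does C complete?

26

Timeline: | C 0-1 | B 1-12 | E 12-20 | C 20-26 | A 26-35 | D 35-46 | F 46-54 |
Completion: A=35  B=12  C=26  D=46  E=20  F=54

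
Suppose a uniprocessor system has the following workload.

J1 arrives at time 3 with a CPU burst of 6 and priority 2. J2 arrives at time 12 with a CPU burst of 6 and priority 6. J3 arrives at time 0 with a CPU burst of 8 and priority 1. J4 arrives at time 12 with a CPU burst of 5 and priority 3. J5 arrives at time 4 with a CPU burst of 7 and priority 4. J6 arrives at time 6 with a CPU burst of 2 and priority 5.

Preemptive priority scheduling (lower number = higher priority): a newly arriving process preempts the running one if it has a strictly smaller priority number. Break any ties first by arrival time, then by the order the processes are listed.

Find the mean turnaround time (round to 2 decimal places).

Timeline: | J3 0-8 | J1 8-14 | J4 14-19 | J5 19-26 | J6 26-28 | J2 28-34 |
Completion: J1=14  J2=34  J3=8  J4=19  J5=26  J6=28
Turnaround (C−A): J1=11  J2=22  J3=8  J4=7  J5=22  J6=22
Turnaround times: J1=11, J2=22, J3=8, J4=7, J5=22, J6=22
Average turnaround = (11+22+8+7+22+22) / 6 = 92/6 = 15.33

15.33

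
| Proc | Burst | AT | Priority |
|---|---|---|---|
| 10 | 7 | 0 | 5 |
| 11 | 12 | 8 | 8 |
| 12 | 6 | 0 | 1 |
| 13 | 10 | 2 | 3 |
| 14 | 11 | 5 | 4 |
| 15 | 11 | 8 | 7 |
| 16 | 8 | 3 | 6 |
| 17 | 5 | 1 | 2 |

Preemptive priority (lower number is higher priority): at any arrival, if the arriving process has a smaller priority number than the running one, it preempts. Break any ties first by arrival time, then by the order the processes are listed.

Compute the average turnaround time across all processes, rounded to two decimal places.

32.13

Timeline: | 12 0-6 | 17 6-11 | 13 11-21 | 14 21-32 | 10 32-39 | 16 39-47 | 15 47-58 | 11 58-70 |
Completion: 10=39  11=70  12=6  13=21  14=32  15=58  16=47  17=11
Turnaround times: 10=39, 11=62, 12=6, 13=19, 14=27, 15=50, 16=44, 17=10
Average turnaround = (39+62+6+19+27+50+44+10) / 8 = 257/8 = 32.13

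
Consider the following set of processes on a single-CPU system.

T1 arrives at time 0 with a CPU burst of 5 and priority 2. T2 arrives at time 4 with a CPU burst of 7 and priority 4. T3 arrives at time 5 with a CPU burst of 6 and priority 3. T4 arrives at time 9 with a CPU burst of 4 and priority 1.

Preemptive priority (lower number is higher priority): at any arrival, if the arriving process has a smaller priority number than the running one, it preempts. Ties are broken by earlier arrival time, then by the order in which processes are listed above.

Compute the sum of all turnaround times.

37

Schedule: | T1 0-5 | T3 5-9 | T4 9-13 | T3 13-15 | T2 15-22 |
Completion: T1=5  T2=22  T3=15  T4=13
Turnaround (C−A): T1=5  T2=18  T3=10  T4=4
Turnaround = completion − arrival: T1=5, T2=18, T3=10, T4=4
Total turnaround = 5 + 18 + 10 + 4 = 37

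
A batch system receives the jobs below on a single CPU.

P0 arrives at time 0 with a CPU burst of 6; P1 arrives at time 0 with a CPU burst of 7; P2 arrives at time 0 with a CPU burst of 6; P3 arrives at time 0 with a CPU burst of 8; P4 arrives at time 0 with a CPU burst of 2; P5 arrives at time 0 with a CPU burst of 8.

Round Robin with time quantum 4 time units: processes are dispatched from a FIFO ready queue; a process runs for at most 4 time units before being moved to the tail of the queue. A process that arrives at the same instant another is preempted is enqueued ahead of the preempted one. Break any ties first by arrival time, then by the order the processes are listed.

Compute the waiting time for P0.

18

Schedule: | P0 0-4 | P1 4-8 | P2 8-12 | P3 12-16 | P4 16-18 | P5 18-22 | P0 22-24 | P1 24-27 | P2 27-29 | P3 29-33 | P5 33-37 |
Completion: P0=24  P1=27  P2=29  P3=33  P4=18  P5=37
Waiting(P0) = turnaround − burst = 24 − 6 = 18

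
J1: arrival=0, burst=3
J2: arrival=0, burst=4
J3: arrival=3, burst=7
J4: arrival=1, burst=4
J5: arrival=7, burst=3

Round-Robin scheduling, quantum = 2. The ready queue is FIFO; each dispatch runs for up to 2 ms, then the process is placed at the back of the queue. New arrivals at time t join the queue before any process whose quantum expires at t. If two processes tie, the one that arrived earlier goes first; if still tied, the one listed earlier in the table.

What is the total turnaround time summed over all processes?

59

Schedule: | J1 0-2 | J2 2-4 | J4 4-6 | J1 6-7 | J3 7-9 | J2 9-11 | J4 11-13 | J5 13-15 | J3 15-17 | J5 17-18 | J3 18-21 |
Completion: J1=7  J2=11  J3=21  J4=13  J5=18
Turnaround (C−A): J1=7  J2=11  J3=18  J4=12  J5=11
Turnaround = completion − arrival: J1=7, J2=11, J3=18, J4=12, J5=11
Total turnaround = 7 + 11 + 18 + 12 + 11 = 59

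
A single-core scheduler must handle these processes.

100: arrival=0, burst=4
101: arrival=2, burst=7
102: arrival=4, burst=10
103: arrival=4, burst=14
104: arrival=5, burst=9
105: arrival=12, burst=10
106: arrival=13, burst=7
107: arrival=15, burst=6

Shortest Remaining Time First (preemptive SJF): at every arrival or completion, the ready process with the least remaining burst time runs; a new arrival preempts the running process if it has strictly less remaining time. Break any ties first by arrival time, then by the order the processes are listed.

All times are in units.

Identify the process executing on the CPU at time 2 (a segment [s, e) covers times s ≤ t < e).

100

Timeline: | 100 0-4 | 101 4-11 | 104 11-20 | 107 20-26 | 106 26-33 | 102 33-43 | 105 43-53 | 103 53-67 |
Completion: 100=4  101=11  102=43  103=67  104=20  105=53  106=33  107=26
Turnaround (C−A): 100=4  101=9  102=39  103=63  104=15  105=41  106=20  107=11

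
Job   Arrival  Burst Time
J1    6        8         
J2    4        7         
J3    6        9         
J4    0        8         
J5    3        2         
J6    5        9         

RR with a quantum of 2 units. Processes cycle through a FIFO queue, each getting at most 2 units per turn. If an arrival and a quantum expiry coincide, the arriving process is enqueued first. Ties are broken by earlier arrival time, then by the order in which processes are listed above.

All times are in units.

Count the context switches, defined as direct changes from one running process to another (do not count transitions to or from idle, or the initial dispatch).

21

Timeline: | J4 0-4 | J5 4-6 | J2 6-8 | J4 8-10 | J6 10-12 | J1 12-14 | J3 14-16 | J2 16-18 | J4 18-20 | J6 20-22 | J1 22-24 | J3 24-26 | J2 26-28 | J6 28-30 | J1 30-32 | J3 32-34 | J2 34-35 | J6 35-37 | J1 37-39 | J3 39-41 | J6 41-42 | J3 42-43 |
Completion: J1=39  J2=35  J3=43  J4=20  J5=6  J6=42
Turnaround (C−A): J1=33  J2=31  J3=37  J4=20  J5=3  J6=37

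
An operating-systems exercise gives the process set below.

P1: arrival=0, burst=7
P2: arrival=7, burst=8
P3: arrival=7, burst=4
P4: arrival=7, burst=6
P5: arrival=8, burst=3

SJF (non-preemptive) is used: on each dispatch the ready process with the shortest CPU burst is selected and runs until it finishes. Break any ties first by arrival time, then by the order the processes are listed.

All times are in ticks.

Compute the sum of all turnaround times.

51

Schedule: | P1 0-7 | P3 7-11 | P5 11-14 | P4 14-20 | P2 20-28 |
Completion: P1=7  P2=28  P3=11  P4=20  P5=14
Turnaround (C−A): P1=7  P2=21  P3=4  P4=13  P5=6
Turnaround = completion − arrival: P1=7, P2=21, P3=4, P4=13, P5=6
Total turnaround = 7 + 21 + 4 + 13 + 6 = 51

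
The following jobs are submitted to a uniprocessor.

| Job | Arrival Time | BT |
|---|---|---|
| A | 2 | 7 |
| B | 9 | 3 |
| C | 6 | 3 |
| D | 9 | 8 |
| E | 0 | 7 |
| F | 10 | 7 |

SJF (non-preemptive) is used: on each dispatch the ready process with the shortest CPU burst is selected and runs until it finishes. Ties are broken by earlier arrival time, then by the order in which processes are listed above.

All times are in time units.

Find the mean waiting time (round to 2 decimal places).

Schedule: | E 0-7 | C 7-10 | B 10-13 | A 13-20 | F 20-27 | D 27-35 |
Completion: A=20  B=13  C=10  D=35  E=7  F=27
Waiting times: A=11, B=1, C=1, D=18, E=0, F=10
Average waiting = (11+1+1+18+0+10) / 6 = 41/6 = 6.83

6.83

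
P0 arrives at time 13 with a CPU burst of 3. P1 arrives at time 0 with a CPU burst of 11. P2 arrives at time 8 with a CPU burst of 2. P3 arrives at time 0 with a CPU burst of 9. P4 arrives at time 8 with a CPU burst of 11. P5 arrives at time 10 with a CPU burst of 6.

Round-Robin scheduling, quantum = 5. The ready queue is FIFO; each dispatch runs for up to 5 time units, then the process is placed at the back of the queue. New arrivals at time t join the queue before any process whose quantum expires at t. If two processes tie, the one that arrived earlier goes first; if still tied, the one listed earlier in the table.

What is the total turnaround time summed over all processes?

Gantt: | P1 0-5 | P3 5-10 | P1 10-15 | P2 15-17 | P4 17-22 | P5 22-27 | P3 27-31 | P0 31-34 | P1 34-35 | P4 35-40 | P5 40-41 | P4 41-42 |
Completion: P0=34  P1=35  P2=17  P3=31  P4=42  P5=41
Turnaround (C−A): P0=21  P1=35  P2=9  P3=31  P4=34  P5=31
Turnaround = completion − arrival: P0=21, P1=35, P2=9, P3=31, P4=34, P5=31
Total turnaround = 21 + 35 + 9 + 31 + 34 + 31 = 161

161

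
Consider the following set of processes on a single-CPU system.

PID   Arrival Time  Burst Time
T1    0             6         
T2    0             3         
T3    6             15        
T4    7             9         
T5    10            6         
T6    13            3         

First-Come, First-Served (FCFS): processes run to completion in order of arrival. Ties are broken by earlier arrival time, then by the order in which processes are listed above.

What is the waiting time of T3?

Schedule: | T1 0-6 | T2 6-9 | T3 9-24 | T4 24-33 | T5 33-39 | T6 39-42 |
Completion: T1=6  T2=9  T3=24  T4=33  T5=39  T6=42
Waiting(T3) = turnaround − burst = 18 − 15 = 3

3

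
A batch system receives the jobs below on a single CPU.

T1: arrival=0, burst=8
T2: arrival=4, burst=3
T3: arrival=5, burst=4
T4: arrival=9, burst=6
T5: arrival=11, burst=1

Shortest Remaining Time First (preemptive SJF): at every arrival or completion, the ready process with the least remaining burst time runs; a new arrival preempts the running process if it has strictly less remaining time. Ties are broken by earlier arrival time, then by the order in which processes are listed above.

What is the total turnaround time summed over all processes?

39

Timeline: | T1 0-4 | T2 4-7 | T1 7-11 | T5 11-12 | T3 12-16 | T4 16-22 |
Completion: T1=11  T2=7  T3=16  T4=22  T5=12
Turnaround (C−A): T1=11  T2=3  T3=11  T4=13  T5=1
Turnaround = completion − arrival: T1=11, T2=3, T3=11, T4=13, T5=1
Total turnaround = 11 + 3 + 11 + 13 + 1 = 39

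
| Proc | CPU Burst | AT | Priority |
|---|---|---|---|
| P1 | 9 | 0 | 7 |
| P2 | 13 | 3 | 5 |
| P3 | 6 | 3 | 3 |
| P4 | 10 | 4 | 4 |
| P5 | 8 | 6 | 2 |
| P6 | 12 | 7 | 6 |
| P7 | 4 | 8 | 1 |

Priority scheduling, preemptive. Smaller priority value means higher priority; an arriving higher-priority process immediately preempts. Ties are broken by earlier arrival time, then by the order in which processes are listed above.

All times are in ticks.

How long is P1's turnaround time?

62

Schedule: | P1 0-3 | P3 3-6 | P5 6-8 | P7 8-12 | P5 12-18 | P3 18-21 | P4 21-31 | P2 31-44 | P6 44-56 | P1 56-62 |
Completion: P1=62  P2=44  P3=21  P4=31  P5=18  P6=56  P7=12
Turnaround(P1) = completion − arrival = 62 − 0 = 62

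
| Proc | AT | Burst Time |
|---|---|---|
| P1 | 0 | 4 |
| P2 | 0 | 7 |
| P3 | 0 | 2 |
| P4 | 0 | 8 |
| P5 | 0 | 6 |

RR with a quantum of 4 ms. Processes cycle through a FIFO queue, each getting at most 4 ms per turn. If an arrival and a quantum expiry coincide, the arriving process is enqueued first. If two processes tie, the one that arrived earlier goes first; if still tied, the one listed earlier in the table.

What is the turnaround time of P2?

Schedule: | P1 0-4 | P2 4-8 | P3 8-10 | P4 10-14 | P5 14-18 | P2 18-21 | P4 21-25 | P5 25-27 |
Completion: P1=4  P2=21  P3=10  P4=25  P5=27
Turnaround(P2) = completion − arrival = 21 − 0 = 21

21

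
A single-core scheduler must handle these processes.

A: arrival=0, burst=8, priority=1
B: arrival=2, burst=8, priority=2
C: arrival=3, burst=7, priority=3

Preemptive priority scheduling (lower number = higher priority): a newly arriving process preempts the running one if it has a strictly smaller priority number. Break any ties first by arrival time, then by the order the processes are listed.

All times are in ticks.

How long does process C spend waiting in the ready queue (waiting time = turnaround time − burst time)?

Timeline: | A 0-8 | B 8-16 | C 16-23 |
Completion: A=8  B=16  C=23
Waiting(C) = turnaround − burst = 20 − 7 = 13

13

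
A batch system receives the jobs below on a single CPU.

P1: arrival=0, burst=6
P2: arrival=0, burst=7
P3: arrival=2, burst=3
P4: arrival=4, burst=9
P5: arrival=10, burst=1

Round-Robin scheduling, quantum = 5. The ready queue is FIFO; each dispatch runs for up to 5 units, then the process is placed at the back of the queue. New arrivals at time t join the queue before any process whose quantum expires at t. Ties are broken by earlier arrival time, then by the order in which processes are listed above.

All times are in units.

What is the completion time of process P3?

Gantt: | P1 0-5 | P2 5-10 | P3 10-13 | P4 13-18 | P1 18-19 | P5 19-20 | P2 20-22 | P4 22-26 |
Completion: P1=19  P2=22  P3=13  P4=26  P5=20
Turnaround (C−A): P1=19  P2=22  P3=11  P4=22  P5=10

13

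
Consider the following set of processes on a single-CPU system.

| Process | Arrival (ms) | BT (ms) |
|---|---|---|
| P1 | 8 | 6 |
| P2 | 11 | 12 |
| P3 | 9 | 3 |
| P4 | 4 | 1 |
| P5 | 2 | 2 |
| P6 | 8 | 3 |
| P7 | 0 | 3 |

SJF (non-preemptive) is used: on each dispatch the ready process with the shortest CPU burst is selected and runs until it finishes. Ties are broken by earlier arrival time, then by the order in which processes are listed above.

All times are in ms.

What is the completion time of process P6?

11

Timeline: | P7 0-3 | P5 3-5 | P4 5-6 | idle 6-8 | P6 8-11 | P3 11-14 | P1 14-20 | P2 20-32 |
Completion: P1=20  P2=32  P3=14  P4=6  P5=5  P6=11  P7=3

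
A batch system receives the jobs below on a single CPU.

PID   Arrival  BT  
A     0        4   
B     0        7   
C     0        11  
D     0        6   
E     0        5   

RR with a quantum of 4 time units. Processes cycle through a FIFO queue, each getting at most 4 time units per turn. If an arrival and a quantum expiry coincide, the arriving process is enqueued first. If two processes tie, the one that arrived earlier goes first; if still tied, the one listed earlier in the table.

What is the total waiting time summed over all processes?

86

Gantt: | A 0-4 | B 4-8 | C 8-12 | D 12-16 | E 16-20 | B 20-23 | C 23-27 | D 27-29 | E 29-30 | C 30-33 |
Completion: A=4  B=23  C=33  D=29  E=30
Turnaround (C−A): A=4  B=23  C=33  D=29  E=30
Waiting = turnaround − burst: A=0, B=16, C=22, D=23, E=25
Total waiting = 0 + 16 + 22 + 23 + 25 = 86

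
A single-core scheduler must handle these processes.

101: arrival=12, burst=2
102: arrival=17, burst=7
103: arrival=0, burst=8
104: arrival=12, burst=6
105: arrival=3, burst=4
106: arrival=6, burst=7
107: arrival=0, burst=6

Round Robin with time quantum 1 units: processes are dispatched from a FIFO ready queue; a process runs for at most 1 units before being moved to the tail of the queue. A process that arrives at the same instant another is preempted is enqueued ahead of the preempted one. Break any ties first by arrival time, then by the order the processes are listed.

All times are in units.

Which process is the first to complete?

105

Gantt: | 103 0-1 | 107 1-2 | 103 2-3 | 107 3-4 | 105 4-5 | 103 5-6 | 107 6-7 | 105 7-8 | 106 8-9 | 103 9-10 | 107 10-11 | 105 11-12 | 106 12-13 | 103 13-14 | 107 14-15 | 101 15-16 | 104 16-17 | 105 17-18 | 106 18-19 | 103 19-20 | 107 20-21 | 101 21-22 | 102 22-23 | 104 23-24 | 106 24-25 | 103 25-26 | 102 26-27 | 104 27-28 | 106 28-29 | 103 29-30 | 102 30-31 | 104 31-32 | 106 32-33 | 102 33-34 | 104 34-35 | 106 35-36 | 102 36-37 | 104 37-38 | 102 38-40 |
Completion: 101=22  102=40  103=30  104=38  105=18  106=36  107=21
Turnaround (C−A): 101=10  102=23  103=30  104=26  105=15  106=30  107=21
Finish order: 105 → 107 → 101 → 103 → 106 → 104 → 102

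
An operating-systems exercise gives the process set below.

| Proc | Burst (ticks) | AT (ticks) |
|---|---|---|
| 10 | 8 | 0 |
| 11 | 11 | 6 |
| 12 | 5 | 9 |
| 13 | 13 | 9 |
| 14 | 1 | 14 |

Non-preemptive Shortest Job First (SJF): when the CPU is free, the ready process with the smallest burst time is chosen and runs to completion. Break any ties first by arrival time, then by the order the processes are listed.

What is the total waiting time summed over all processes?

Gantt: | 10 0-8 | 11 8-19 | 14 19-20 | 12 20-25 | 13 25-38 |
Completion: 10=8  11=19  12=25  13=38  14=20
Waiting = turnaround − burst: 10=0, 11=2, 12=11, 13=16, 14=5
Total waiting = 0 + 2 + 11 + 16 + 5 = 34

34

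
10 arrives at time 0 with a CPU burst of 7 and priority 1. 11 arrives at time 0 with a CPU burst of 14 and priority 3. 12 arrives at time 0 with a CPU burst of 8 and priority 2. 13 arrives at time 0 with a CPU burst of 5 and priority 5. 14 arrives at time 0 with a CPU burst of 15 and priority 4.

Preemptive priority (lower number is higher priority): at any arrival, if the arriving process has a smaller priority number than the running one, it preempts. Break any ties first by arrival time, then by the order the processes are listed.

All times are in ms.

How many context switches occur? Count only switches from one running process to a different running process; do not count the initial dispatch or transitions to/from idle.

4

Schedule: | 10 0-7 | 12 7-15 | 11 15-29 | 14 29-44 | 13 44-49 |
Completion: 10=7  11=29  12=15  13=49  14=44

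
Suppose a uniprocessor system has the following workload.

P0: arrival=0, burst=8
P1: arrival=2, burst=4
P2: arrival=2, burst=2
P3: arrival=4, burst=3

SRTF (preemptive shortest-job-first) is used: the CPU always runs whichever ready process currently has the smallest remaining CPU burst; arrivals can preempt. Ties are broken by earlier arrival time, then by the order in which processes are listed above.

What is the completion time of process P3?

7

Timeline: | P0 0-2 | P2 2-4 | P3 4-7 | P1 7-11 | P0 11-17 |
Completion: P0=17  P1=11  P2=4  P3=7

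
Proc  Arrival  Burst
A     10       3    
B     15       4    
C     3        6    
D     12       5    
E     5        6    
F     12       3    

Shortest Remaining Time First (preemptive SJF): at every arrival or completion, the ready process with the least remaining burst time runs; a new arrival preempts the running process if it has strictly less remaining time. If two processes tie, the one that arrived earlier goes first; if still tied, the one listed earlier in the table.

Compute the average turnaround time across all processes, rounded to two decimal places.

9.33

Timeline: | idle 0-3 | C 3-9 | E 9-10 | A 10-13 | F 13-16 | B 16-20 | E 20-25 | D 25-30 |
Completion: A=13  B=20  C=9  D=30  E=25  F=16
Turnaround times: A=3, B=5, C=6, D=18, E=20, F=4
Average turnaround = (3+5+6+18+20+4) / 6 = 56/6 = 9.33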